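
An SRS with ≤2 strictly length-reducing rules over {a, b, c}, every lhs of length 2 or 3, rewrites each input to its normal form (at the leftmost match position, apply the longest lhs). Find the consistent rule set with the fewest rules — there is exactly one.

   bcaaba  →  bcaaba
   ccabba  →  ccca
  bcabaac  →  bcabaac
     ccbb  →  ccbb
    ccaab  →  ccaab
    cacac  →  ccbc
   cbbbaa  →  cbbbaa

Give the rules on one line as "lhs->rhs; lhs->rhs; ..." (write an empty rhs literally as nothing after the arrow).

abb->c; aca->cb

  | bcaaba
  | ccabba => ccca
  | bcabaac
  | ccbb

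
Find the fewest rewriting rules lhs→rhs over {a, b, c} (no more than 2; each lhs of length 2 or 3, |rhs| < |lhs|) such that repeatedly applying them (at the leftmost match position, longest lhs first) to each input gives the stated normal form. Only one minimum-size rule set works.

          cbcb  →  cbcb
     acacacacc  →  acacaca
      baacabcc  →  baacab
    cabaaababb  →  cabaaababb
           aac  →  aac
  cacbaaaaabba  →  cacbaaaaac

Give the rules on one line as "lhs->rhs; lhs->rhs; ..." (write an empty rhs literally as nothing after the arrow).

  | cbcb
  | acacacacc => acacaca
  | baacabcc => baacab
  | cabaaababb

bba->c; cc->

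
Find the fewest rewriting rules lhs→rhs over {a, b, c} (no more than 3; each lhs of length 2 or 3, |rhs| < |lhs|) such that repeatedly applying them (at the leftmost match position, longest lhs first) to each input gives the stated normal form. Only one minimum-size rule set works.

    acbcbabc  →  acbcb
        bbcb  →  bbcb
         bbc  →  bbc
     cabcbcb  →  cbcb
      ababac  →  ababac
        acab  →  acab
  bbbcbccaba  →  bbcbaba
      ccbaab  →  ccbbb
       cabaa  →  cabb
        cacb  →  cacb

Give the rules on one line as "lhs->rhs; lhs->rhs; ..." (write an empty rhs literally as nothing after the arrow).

  | acbcbabc => acbcb
  | bbcb
  | bbc
  | cabcbcb => cbcb

aa->b; abc->; bcc->ca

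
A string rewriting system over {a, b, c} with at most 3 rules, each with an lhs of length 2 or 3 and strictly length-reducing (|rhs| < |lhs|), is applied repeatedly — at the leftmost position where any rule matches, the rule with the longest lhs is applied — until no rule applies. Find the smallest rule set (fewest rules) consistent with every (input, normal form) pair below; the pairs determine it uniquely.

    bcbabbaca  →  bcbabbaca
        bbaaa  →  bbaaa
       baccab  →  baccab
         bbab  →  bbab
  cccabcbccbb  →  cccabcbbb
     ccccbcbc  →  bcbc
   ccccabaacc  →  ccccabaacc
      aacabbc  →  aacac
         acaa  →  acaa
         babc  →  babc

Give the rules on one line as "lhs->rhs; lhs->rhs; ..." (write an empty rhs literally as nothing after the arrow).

bbc->c; ccb->b

  | bcbabbaca
  | bbaaa
  | baccab
  | bbab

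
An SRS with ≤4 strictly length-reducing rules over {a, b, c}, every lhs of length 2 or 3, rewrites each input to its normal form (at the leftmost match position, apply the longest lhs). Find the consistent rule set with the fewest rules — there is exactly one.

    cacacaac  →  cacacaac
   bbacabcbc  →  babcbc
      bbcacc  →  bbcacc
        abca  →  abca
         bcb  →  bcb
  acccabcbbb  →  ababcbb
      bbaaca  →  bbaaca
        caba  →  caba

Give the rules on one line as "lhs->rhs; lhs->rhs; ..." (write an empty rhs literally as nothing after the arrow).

bac->; bbb->bb; ccc->b

  | cacacaac
  | bbacabcbc => babcbc
  | bbcacc
  | abca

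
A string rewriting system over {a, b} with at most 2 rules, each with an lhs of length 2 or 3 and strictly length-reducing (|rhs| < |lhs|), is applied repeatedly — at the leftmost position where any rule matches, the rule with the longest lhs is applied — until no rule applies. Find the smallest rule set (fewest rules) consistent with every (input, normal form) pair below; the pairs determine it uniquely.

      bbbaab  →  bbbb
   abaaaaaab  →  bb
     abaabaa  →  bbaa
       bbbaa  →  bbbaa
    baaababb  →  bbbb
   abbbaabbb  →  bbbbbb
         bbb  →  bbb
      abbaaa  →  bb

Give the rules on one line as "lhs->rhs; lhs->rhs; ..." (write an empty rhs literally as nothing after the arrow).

aaa->; ab->b

  | bbbaab => bbbab => bbbb
  | abaaaaaab => baaaaaab => baaab => bb
  | abaabaa => baabaa => babaa => bbaa
  | bbbaa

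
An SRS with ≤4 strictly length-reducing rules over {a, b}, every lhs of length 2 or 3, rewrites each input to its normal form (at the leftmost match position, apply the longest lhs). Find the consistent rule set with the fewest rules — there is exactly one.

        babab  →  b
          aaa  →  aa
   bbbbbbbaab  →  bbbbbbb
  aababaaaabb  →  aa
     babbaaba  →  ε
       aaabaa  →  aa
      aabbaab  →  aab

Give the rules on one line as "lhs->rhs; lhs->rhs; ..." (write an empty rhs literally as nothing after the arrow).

aaa->aa; aba->aa; abb->ba; baa->

  | babab => baab => b
  | aaa => aa
  | bbbbbbbaab => bbbbbbb
  | aababaaaabb => aaabaaaabb => aabaaaabb => aaaaaabb => aaaaabb => aaaabb => aaabb => aabb => aba => aa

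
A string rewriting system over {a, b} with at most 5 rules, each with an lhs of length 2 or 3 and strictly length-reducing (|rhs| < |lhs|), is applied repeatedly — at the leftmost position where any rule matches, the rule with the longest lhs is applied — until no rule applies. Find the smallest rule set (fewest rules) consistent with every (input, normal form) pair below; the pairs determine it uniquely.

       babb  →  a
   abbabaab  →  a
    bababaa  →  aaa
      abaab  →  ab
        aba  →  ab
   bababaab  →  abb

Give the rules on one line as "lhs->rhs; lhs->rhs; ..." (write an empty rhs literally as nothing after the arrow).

  | babb => bbb => a
  | abbabaab => abbbaab => aaaab => aabb => bbb => a
  | bababaa => bbabaa => bbbaa => aaa
  | abaab => ab

aab->bb; ba->b; baa->; bbb->a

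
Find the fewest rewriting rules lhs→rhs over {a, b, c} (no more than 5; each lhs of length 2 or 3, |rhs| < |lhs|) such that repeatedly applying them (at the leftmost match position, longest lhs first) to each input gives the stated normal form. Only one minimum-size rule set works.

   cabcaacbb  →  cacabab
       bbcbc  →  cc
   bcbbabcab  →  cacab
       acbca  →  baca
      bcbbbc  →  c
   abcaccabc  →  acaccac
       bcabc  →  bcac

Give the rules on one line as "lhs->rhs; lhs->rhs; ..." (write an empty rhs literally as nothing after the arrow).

  | cabcaacbb => cacaacbb => cacabab
  | bbcbc => ccbc => cc
  | bcbbabcab => bbabcab => cabcab => cacab
  | acbca => baca

abc->ac; acb->ba; bb->c; cb->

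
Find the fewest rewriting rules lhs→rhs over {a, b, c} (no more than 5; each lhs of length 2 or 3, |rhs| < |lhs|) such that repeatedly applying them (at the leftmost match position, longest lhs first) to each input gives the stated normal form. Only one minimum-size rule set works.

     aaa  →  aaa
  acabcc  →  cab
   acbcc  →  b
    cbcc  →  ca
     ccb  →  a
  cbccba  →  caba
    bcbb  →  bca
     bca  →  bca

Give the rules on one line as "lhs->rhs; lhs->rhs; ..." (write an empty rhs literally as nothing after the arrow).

aca->cb; acb->; bb->a; cc->b

  | aaa
  | acabcc => cbbcc => cacc => cab
  | acbcc => cc => b
  | cbcc => cbb => ca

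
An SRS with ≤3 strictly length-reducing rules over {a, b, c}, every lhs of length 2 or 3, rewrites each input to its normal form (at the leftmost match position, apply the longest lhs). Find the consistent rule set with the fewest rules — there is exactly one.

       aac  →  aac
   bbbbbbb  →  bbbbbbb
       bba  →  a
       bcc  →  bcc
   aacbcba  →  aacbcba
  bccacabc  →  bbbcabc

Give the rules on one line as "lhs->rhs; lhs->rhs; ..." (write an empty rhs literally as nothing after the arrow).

bba->a; cca->bb

  | aac
  | bbbbbbb
  | bba => a
  | bcc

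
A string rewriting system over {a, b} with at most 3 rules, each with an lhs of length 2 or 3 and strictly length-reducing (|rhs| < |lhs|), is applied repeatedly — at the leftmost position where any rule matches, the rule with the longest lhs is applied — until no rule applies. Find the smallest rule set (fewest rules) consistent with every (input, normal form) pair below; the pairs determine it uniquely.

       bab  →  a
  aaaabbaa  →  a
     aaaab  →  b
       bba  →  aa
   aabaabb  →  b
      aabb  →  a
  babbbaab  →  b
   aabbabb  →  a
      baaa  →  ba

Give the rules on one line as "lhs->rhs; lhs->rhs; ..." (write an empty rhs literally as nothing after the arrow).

  | bab => bb => a
  | aaaabbaa => aabbaa => abbaa => bbaa => aaa => a
  | aaaab => aab => ab => b
  | bba => aa

aaa->a; ab->b; bb->a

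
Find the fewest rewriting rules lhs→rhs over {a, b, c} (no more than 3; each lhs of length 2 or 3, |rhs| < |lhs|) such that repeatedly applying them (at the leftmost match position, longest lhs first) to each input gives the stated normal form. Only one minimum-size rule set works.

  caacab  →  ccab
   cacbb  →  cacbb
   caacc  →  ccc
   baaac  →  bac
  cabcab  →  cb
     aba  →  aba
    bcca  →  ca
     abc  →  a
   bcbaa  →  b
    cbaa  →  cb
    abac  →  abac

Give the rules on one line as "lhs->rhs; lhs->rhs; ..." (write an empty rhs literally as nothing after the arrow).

  | caacab => ccab
  | cacbb
  | caacc => ccc
  | baaac => bac

aa->; bc->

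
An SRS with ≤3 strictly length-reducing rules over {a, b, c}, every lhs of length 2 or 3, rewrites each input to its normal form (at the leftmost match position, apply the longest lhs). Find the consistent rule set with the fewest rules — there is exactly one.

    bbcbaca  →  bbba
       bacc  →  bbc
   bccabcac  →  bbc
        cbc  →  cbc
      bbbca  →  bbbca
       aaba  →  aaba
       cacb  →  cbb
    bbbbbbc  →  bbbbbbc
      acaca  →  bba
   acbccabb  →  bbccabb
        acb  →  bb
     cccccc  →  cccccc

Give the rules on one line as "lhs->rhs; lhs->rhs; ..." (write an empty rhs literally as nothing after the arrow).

  | bbcbaca => bacaca => bbaca => bbba
  | bacc => bbc
  | bccabcac => bccabcb => bccaac => bcbbc => acbc => bbc
  | cbc

ac->b; bcb->ac; caa->bb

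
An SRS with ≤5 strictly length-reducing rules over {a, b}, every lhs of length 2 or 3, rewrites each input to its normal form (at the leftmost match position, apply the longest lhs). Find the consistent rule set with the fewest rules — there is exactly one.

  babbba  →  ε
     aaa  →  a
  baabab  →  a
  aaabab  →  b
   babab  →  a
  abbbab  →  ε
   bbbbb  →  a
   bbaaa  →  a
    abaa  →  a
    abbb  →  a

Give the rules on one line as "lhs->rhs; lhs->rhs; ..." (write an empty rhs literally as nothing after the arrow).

  | babbba => bbba => aba => ε
  | aaa => aa => a
  | baabab => babab => bb => a
  | aaabab => aabab => abab => b

aa->a; ab->; aba->; bb->a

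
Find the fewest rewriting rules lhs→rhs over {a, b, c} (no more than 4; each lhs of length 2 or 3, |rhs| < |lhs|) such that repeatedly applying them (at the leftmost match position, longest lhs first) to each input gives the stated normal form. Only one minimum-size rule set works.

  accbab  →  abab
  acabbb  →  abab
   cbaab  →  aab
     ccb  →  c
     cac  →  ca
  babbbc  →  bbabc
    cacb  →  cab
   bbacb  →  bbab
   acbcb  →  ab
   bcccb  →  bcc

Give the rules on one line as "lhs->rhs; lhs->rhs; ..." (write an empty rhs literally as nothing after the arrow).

  | accbab => acbab => abab
  | acabbb => aabbb => abab
  | cbaab => aab
  | ccb => c

abb->ba; ac->a; cb->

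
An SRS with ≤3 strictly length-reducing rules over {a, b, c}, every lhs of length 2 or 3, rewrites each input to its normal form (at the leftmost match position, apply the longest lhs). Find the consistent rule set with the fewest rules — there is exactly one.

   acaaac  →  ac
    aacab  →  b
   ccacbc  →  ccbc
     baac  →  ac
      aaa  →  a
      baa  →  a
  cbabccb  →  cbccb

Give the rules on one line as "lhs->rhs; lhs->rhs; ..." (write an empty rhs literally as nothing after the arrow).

aa->; ba->; ca->

  | acaaac => aaac => ac
  | aacab => cab => b
  | ccacbc => ccbc
  | baac => ac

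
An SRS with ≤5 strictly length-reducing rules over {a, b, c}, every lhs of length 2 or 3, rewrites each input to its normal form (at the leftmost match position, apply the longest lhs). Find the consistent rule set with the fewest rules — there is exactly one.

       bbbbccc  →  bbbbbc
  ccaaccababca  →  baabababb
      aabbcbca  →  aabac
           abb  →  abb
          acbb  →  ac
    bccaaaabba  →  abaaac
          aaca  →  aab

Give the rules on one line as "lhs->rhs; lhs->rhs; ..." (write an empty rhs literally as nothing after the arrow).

bba->ac; ca->b; cb->c; cc->b

  | bbbbccc => bbbbbc
  | ccaaccababca => baaccababca => baabababca => baabababb
  | aabbcbca => aabbcca => aabbba => aabac
  | abb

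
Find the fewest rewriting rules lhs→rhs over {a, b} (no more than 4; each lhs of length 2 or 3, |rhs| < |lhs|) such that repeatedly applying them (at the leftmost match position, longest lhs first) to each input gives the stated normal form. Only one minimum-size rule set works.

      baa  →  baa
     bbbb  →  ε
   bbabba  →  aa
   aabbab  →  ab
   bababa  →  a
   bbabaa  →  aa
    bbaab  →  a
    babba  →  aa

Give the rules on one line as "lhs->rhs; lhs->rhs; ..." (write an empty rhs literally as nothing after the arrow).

  | baa
  | bbbb => bb => ε
  | bbabba => abba => aa
  | aabbab => abab => ab

aab->a; aba->a; bab->ab; bb->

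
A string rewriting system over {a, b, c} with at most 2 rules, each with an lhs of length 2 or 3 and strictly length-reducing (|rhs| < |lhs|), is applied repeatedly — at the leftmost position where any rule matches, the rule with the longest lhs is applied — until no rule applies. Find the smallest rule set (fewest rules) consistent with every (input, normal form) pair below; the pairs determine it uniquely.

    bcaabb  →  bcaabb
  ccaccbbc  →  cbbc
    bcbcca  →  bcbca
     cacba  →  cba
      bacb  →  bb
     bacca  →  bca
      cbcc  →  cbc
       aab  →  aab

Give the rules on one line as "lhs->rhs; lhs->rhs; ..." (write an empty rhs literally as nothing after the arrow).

ac->; cc->c

  | bcaabb
  | ccaccbbc => caccbbc => ccbbc => cbbc
  | bcbcca => bcbca
  | cacba => cba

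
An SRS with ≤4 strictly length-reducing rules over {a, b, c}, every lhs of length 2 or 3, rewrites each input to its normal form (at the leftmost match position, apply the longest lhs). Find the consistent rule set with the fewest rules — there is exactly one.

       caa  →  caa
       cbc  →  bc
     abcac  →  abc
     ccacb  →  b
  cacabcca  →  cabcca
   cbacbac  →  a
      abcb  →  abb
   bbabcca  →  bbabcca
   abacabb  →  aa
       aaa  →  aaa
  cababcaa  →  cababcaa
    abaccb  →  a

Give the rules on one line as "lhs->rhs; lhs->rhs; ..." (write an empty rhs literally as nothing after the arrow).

aab->a; ac->; bac->aa; cb->b

  | caa
  | cbc => bc
  | abcac => abc
  | ccacb => ccb => cb => b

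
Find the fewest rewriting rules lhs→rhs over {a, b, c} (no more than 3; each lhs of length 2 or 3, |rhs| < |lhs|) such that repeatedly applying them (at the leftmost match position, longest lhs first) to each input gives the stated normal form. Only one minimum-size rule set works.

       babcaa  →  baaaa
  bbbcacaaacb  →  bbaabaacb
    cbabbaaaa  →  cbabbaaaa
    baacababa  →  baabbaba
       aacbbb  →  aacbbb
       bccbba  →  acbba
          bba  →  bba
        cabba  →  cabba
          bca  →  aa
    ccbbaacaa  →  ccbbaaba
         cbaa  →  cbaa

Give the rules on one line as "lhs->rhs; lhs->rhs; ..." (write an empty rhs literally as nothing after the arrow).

  | babcaa => baaaa
  | bbbcacaaacb => bbaacaaacb => bbaabaacb
  | cbabbaaaa
  | baacababa => baabbaba

aca->ab; bc->a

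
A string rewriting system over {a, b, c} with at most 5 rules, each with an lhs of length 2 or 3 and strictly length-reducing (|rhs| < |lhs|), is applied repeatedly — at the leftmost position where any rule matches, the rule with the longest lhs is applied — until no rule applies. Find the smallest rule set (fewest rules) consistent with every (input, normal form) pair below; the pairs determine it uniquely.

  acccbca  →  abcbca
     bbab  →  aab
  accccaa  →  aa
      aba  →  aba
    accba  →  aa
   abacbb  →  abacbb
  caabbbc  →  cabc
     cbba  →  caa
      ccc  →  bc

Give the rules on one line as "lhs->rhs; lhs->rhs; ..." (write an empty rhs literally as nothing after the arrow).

  | acccbca => abcbca
  | bbab => aab
  | accccaa => abccaa => abbaa => aa
  | aba

abb->; bba->aa; cc->b; ccb->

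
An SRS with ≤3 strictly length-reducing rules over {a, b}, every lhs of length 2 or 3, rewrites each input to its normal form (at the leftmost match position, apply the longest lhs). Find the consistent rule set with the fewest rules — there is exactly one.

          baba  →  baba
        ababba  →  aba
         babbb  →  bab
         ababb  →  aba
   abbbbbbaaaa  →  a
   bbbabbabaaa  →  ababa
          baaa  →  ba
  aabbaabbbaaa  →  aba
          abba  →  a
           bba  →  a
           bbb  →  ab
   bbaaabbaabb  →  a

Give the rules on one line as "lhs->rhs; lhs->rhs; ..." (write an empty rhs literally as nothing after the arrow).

aa->a; bb->a

  | baba
  | ababba => abaaa => abaa => aba
  | babbb => baab => bab
  | ababb => abaa => aba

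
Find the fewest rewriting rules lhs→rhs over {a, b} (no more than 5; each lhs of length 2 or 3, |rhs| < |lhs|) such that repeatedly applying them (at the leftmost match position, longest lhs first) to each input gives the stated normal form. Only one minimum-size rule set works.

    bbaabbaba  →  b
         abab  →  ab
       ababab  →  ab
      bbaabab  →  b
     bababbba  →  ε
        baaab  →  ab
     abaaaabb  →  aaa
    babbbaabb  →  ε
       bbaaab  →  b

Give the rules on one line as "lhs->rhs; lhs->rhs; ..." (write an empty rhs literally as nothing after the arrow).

  | bbaabbaba => babbaba => bbaba => bba => b
  | abab => ab
  | ababab => abab => ab
  | bbaabab => babab => bab => b

ba->; baa->; bb->; bba->b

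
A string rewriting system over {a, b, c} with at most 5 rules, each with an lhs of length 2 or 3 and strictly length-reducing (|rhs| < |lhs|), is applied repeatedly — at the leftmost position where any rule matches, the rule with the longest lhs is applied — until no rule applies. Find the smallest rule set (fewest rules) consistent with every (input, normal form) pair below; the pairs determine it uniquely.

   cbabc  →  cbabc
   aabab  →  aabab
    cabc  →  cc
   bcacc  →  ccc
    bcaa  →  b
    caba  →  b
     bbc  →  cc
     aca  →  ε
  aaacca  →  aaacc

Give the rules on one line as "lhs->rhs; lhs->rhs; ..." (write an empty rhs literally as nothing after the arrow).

aca->; bb->c; ca->b; cca->cc

  | cbabc
  | aabab
  | cabc => bbc => cc
  | bcacc => bbcc => ccc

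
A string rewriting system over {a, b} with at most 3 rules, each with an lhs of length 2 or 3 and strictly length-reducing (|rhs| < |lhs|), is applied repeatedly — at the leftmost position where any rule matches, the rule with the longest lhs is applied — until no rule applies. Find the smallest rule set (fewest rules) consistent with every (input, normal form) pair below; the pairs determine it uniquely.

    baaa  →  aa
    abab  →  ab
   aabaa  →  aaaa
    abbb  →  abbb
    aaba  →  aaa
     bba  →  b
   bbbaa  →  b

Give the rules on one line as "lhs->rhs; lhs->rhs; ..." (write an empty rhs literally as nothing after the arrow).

  | baaa => aa
  | abab => ab
  | aabaa => aaaa
  | abbb

aab->aa; ba->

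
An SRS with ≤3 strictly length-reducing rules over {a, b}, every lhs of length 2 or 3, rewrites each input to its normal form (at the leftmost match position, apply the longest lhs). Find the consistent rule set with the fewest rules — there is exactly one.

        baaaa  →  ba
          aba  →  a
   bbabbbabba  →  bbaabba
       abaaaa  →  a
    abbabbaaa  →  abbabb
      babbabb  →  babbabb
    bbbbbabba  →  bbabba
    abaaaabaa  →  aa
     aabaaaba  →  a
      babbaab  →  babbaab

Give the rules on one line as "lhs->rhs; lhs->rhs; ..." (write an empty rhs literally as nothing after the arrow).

  | baaaa => ba
  | aba => a
  | bbabbbabba => bbaabba
  | abaaaa => aaaa => a

aaa->; aba->a; bbb->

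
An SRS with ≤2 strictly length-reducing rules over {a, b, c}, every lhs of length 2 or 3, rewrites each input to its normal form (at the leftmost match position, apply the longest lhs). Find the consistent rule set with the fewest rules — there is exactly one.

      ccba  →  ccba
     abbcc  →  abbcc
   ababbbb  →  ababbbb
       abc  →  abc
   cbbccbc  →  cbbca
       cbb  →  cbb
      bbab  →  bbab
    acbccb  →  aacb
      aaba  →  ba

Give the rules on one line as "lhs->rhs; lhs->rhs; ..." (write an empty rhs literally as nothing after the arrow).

  | ccba
  | abbcc
  | ababbbb
  | abc

aab->b; cbc->a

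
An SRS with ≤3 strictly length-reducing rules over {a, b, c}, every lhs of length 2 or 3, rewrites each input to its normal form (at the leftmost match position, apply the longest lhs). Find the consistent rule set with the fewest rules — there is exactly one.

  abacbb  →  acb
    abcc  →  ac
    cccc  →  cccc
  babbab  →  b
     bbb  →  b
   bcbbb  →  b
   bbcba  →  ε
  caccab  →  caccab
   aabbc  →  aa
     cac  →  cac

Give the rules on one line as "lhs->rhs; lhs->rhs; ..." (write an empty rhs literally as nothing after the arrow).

  | abacbb => acbb => acb
  | abcc => ac
  | cccc
  | babbab => bbab => bab => b

ba->; bb->b; bc->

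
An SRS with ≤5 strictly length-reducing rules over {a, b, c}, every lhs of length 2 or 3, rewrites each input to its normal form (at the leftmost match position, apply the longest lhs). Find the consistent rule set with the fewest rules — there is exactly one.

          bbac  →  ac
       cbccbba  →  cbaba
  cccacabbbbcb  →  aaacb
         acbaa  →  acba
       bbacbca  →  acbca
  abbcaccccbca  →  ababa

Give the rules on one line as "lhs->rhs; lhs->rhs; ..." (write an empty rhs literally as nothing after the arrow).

  | bbac => ac
  | cbccbba => cbaba
  | cccacabbbbcb => ccbaabbbbcb => aaabbbbcb => aaabbcb => aaacb
  | acbaa => acba

baa->ba; bb->; cac->ba; ccb->a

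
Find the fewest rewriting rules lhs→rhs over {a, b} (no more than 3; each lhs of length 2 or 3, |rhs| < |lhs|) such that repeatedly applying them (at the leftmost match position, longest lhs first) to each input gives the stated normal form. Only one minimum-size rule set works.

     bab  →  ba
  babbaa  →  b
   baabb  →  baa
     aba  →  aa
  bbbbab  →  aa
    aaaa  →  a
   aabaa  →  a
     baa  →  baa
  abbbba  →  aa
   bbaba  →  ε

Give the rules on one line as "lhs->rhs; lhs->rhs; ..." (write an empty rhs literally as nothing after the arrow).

  | bab => ba
  | babbaa => babaa => baaa => b
  | baabb => baab => baa
  | aba => aa

aaa->; ab->a; bb->a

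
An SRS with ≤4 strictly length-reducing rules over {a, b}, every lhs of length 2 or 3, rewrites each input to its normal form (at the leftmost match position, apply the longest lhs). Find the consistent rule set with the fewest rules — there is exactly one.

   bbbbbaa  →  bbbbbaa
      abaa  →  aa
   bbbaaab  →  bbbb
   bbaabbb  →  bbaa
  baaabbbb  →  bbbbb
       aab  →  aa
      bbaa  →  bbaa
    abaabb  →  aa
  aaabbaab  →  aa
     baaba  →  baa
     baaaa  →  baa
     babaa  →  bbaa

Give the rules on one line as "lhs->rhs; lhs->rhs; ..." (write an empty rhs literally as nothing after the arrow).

aaa->a; ab->a; aba->a; bab->bb

  | bbbbbaa
  | abaa => aa
  | bbbaaab => bbbab => bbbb
  | bbaabbb => bbaabb => bbaab => bbaa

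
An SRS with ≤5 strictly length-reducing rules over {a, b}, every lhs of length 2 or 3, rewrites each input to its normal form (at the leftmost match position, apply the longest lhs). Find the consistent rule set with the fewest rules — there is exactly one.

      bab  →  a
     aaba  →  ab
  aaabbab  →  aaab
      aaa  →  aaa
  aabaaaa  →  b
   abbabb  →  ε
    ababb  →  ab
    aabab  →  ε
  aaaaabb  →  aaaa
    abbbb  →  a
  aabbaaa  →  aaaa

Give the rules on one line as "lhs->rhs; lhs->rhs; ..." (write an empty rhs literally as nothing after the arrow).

aba->b; abb->; ba->b; bb->a

  | bab => bb => a
  | aaba => ab
  | aaabbab => aaab
  | aaa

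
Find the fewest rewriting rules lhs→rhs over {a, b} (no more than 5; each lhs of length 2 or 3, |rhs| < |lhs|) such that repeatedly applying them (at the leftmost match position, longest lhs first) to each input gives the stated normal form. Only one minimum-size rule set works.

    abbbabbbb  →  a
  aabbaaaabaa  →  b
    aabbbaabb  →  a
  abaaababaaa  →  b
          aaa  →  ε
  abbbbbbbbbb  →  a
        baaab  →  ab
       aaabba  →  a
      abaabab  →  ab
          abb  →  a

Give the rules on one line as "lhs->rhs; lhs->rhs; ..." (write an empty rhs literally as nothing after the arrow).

aa->b; aab->ab; ba->; bb->

  | abbbabbbb => ababbbb => abbbb => abb => a
  | aabbaaaabaa => abbaaaabaa => aaaaabaa => baaabaa => aabaa => abaa => aa => b
  | aabbbaabb => abbbaabb => abaabb => aabb => abb => a
  | abaaababaaa => aaababaaa => bababaaa => babaaa => baaa => aa => b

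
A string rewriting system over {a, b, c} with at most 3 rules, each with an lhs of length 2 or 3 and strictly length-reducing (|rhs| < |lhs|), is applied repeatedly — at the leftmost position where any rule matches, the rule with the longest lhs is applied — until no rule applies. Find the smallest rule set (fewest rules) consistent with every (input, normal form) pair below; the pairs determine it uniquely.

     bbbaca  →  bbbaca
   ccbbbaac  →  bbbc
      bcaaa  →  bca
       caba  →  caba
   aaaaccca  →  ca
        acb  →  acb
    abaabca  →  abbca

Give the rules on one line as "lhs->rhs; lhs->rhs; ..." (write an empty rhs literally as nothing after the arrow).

  | bbbaca
  | ccbbbaac => bbbaac => bbbc
  | bcaaa => bca
  | caba

aa->; cc->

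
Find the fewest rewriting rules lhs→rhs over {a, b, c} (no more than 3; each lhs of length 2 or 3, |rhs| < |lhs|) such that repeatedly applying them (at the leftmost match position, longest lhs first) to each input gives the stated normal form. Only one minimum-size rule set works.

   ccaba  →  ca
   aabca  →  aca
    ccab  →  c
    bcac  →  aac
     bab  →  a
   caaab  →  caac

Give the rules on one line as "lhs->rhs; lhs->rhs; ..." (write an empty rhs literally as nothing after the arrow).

ab->c; bc->a; cc->c

  | ccaba => caba => cca => ca
  | aabca => acca => aca
  | ccab => cab => cc => c
  | bcac => aac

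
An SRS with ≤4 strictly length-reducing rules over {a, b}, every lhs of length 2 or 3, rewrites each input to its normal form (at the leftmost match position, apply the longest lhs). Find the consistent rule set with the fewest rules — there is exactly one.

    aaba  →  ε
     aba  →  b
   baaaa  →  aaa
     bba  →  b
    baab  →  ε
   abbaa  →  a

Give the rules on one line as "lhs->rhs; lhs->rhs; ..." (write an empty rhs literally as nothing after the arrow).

ab->; aba->b; ba->

  | aaba => ab => ε
  | aba => b
  | baaaa => aaa
  | bba => b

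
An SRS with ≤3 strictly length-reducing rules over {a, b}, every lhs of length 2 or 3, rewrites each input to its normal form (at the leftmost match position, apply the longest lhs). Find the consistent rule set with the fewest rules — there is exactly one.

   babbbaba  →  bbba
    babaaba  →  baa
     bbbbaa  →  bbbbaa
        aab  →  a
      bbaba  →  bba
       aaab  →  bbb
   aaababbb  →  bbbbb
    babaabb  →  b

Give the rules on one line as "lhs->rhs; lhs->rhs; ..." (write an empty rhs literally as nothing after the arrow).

aaa->bb; ab->

  | babbbaba => bbbaba => bbba
  | babaaba => baaba => baa
  | bbbbaa
  | aab => a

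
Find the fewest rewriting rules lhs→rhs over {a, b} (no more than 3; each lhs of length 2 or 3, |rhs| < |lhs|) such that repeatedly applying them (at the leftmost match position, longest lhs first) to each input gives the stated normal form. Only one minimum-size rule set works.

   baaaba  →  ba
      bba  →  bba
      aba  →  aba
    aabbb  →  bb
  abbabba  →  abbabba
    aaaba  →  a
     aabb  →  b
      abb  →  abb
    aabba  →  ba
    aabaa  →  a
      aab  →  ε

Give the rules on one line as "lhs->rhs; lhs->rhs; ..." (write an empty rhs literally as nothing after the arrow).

aa->a; aab->

  | baaaba => baaba => ba
  | bba
  | aba
  | aabbb => bb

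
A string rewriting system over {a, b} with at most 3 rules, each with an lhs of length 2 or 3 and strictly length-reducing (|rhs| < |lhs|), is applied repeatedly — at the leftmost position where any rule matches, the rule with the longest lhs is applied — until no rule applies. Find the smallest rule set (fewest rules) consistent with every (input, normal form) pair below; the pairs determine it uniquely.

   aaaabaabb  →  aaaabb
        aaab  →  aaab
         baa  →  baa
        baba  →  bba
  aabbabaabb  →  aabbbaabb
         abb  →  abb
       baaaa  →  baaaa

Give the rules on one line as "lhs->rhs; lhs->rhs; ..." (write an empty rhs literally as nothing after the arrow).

aba->; bab->bb

  | aaaabaabb => aaaabb
  | aaab
  | baa
  | baba => bba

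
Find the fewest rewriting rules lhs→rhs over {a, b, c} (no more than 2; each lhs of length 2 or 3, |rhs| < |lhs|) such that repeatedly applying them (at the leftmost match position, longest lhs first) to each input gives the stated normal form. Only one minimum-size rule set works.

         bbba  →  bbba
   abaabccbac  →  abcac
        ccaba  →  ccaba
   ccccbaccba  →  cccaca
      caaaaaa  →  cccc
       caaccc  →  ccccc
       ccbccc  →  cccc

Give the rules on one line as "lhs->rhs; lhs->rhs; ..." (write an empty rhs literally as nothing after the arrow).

  | bbba
  | abaabccbac => abcbccbac => abccbac => abcac
  | ccaba
  | ccccbaccba => cccaccba => cccaca

aa->c; cb->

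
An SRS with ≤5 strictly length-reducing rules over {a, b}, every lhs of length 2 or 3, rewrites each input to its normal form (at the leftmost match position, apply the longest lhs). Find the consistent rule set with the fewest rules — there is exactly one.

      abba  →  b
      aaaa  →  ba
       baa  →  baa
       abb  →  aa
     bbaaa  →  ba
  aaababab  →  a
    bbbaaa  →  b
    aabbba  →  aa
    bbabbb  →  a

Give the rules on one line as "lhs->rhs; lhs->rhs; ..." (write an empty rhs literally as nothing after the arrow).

aaa->b; ab->; abb->aa; bb->a

  | abba => aaa => b
  | aaaa => ba
  | baa
  | abb => aa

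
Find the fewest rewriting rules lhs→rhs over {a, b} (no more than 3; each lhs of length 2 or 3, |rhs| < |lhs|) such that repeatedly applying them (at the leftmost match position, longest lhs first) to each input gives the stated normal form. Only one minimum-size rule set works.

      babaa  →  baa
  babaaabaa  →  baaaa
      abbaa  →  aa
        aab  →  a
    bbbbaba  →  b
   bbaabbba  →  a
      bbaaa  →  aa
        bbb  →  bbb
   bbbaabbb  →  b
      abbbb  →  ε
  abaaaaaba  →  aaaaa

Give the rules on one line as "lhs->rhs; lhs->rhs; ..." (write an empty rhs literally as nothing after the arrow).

ab->; abb->ab; bba->

  | babaa => baa
  | babaaabaa => baaabaa => baaaa
  | abbaa => abaa => aa
  | aab => a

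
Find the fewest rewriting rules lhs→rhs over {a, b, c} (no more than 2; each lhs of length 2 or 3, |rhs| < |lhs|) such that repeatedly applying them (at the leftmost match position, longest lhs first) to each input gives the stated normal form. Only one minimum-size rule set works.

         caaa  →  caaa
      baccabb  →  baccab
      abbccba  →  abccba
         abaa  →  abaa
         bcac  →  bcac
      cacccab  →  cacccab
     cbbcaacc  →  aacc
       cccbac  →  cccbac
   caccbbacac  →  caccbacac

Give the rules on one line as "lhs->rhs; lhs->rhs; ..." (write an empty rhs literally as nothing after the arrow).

  | caaa
  | baccabb => baccab
  | abbccba => abccba
  | abaa

bb->b; cbc->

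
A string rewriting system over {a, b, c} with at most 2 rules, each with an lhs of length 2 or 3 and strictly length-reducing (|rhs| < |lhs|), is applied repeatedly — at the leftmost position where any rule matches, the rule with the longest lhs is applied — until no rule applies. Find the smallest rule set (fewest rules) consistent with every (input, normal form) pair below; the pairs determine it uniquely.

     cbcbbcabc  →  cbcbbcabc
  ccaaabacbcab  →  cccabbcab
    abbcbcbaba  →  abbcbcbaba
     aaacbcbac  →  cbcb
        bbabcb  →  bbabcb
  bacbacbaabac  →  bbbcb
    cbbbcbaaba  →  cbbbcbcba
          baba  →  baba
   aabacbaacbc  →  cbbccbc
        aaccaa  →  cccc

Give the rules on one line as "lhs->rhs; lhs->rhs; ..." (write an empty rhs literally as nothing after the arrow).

  | cbcbbcabc
  | ccaaabacbcab => cccabacbcab => cccabbcab
  | abbcbcbaba
  | aaacbcbac => cacbcbac => cbcbac => cbcb

aa->c; ac->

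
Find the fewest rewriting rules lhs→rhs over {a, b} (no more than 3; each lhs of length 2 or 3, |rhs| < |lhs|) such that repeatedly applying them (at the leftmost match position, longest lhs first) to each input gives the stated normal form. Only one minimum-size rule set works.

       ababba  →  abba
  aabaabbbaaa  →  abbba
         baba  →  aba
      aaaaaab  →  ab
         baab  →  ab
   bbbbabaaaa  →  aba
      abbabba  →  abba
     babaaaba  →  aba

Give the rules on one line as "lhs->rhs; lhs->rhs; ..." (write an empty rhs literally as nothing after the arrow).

aa->a; bab->ab

  | ababba => aabba => abba
  | aabaabbbaaa => abaabbbaaa => ababbbaaa => aabbbaaa => abbbaaa => abbbaa => abbba
  | baba => aba
  | aaaaaab => aaaaab => aaaab => aaab => aab => ab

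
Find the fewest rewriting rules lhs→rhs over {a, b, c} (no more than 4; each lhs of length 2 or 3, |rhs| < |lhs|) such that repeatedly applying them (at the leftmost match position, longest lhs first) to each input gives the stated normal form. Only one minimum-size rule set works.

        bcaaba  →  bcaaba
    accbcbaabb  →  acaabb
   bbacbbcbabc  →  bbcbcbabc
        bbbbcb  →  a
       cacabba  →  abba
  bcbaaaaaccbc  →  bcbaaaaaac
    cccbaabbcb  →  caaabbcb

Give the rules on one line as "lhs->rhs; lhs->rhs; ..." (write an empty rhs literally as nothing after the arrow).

acb->c; bbb->ac; cac->; ccb->a

  | bcaaba
  | accbcbaabb => aacbaabb => acaabb
  | bbacbbcbabc => bbcbcbabc
  | bbbbcb => acbcb => ccb => a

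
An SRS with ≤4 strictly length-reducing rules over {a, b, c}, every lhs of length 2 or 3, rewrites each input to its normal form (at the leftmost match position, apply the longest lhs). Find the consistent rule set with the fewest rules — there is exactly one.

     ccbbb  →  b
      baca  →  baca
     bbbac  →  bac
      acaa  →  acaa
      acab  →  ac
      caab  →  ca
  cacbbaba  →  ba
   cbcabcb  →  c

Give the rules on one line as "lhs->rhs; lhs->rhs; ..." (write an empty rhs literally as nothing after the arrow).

  | ccbbb => cbbb => bbb => cb => b
  | baca
  | bbbac => cbac => bac
  | acaa

ab->; bb->c; cb->b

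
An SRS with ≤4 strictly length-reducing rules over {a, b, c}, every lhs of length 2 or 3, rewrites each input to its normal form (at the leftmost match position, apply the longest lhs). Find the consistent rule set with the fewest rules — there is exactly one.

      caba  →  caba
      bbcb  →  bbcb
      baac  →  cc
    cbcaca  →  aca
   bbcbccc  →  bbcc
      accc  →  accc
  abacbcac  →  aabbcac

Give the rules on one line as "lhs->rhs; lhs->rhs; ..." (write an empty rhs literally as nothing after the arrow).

baa->c; bac->ab; cbc->

  | caba
  | bbcb
  | baac => cc
  | cbcaca => aca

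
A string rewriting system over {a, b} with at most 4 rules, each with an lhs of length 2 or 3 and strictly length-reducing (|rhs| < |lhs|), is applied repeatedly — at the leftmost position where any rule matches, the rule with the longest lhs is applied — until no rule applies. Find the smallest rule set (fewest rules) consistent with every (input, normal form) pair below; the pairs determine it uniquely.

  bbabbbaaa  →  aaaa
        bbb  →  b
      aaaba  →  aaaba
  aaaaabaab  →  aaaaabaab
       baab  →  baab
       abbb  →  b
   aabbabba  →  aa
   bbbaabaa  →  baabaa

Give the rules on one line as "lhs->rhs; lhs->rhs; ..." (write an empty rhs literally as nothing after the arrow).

abb->; bab->aa; bb->b

  | bbabbbaaa => babbbaaa => aabbaaa => aaaa
  | bbb => bb => b
  | aaaba
  | aaaaabaab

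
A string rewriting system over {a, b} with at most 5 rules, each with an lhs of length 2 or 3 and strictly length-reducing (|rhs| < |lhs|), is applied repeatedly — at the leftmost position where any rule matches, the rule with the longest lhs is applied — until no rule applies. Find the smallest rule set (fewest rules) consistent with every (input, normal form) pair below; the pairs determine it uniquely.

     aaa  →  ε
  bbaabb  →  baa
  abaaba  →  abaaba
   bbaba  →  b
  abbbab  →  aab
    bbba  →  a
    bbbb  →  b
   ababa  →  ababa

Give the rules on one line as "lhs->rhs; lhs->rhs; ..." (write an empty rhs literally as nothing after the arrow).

  | aaa => ε
  | bbaabb => babb => baa
  | abaaba
  | bbaba => bba => b

aaa->; bb->a; bba->b; bbb->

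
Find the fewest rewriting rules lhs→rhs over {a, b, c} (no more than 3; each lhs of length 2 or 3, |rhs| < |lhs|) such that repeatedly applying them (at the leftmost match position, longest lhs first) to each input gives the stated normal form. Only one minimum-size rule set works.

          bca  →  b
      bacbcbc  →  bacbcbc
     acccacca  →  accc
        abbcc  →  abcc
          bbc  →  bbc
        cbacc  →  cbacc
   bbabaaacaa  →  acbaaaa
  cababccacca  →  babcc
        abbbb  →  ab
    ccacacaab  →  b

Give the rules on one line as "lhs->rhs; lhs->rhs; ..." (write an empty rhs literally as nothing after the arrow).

abb->ab; bba->ac; ca->

  | bca => b
  | bacbcbc
  | acccacca => acccca => accc
  | abbcc => abcc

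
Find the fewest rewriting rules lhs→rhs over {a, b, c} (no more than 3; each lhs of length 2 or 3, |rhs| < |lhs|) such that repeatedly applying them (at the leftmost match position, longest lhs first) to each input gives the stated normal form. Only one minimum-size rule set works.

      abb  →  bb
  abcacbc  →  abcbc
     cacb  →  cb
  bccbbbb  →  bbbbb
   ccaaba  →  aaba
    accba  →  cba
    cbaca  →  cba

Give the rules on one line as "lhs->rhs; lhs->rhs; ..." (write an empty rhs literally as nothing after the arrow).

abb->bb; ac->; cc->

  | abb => bb
  | abcacbc => abcbc
  | cacb => cb
  | bccbbbb => bbbbb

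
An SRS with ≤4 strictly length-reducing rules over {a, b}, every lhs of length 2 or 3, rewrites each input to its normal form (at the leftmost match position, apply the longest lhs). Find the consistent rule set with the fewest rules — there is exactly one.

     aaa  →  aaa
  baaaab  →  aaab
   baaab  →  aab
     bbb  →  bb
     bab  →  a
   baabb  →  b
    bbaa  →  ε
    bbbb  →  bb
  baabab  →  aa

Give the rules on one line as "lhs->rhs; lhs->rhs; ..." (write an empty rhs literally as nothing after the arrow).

abb->b; ba->; bab->a; bbb->bb

  | aaa
  | baaaab => aaab
  | baaab => aab
  | bbb => bb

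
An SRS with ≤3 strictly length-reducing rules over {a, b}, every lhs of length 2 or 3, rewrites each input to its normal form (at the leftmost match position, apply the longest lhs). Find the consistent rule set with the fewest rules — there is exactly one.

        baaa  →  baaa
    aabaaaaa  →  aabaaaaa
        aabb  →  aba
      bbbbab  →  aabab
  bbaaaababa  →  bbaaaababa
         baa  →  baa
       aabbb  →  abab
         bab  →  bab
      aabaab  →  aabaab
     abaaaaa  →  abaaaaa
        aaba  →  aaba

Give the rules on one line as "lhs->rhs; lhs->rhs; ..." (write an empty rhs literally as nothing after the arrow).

  | baaa
  | aabaaaaa
  | aabb => aba
  | bbbbab => aabab

abb->ba; bbb->aa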